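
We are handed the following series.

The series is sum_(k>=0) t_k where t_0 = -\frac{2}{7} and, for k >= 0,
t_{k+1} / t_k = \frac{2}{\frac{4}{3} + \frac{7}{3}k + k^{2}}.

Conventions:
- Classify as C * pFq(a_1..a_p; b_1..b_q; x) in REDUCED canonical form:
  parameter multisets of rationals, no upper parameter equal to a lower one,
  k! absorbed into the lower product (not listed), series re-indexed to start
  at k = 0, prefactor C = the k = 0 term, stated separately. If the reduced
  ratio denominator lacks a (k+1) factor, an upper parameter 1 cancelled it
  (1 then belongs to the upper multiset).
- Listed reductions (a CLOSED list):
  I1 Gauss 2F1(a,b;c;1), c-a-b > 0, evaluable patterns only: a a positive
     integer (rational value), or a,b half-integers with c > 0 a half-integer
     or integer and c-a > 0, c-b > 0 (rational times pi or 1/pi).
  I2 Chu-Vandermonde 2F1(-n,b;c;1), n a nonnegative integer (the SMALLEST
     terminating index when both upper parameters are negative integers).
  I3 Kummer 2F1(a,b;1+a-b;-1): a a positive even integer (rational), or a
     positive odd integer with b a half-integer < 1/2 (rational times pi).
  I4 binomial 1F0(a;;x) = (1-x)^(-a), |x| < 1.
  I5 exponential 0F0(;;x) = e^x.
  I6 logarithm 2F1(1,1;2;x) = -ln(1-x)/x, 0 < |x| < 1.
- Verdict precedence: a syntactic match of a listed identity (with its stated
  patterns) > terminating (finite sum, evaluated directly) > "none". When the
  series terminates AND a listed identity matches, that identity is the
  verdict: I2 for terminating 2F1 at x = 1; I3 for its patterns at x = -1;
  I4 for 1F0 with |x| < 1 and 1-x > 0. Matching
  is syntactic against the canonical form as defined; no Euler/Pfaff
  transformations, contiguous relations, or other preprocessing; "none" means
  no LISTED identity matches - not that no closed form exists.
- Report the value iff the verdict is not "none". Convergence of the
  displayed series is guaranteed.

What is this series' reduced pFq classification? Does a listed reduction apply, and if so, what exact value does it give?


Reduced: x = 2, 0F1, upper = {-}, lower = {\frac{4}{3}}, C = -\frac{2}{7}. Verdict: none. Every listed pattern misses the 0F1 form at 2, upper {-}.

The tell: t_0 being -\frac{2}{7}, factor the ratio over Q (prefactor -2/7): negated roots = parameters.
Adjacent-term ratio: r(k) = 2 * 1 / [(k+\frac{4}{3}) (k+1)] - rational in k. x = 2; t_0 = -\frac{2}{7}; negate the roots.


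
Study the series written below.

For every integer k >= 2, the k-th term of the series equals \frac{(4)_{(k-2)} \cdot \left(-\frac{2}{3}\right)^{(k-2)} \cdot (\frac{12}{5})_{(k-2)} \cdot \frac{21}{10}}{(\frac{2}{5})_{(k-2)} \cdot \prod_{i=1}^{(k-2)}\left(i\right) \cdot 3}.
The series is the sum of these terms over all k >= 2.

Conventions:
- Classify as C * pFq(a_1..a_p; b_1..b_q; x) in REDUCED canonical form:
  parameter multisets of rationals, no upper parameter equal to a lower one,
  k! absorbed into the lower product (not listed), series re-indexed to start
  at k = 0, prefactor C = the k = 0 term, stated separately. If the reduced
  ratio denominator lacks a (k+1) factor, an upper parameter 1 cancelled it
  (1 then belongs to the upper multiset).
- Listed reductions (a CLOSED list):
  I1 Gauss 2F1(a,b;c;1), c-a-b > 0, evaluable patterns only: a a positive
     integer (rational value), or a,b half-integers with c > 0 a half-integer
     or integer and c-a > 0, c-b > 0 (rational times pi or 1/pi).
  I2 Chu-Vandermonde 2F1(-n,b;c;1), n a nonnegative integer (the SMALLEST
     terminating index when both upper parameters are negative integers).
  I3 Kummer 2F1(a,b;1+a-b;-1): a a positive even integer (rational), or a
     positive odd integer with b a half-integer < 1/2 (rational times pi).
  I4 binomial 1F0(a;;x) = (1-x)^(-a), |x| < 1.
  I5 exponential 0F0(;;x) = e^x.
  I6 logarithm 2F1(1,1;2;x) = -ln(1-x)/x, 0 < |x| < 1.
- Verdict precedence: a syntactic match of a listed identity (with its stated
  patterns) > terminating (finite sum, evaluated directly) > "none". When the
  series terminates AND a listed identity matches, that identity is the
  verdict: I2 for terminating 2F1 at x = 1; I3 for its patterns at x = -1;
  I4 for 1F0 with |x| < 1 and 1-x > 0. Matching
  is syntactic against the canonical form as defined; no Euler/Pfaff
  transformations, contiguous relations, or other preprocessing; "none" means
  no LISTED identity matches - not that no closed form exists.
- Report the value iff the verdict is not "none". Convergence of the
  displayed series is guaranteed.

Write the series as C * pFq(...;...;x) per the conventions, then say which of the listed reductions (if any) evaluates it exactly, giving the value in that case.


First insight: t_0 = \frac{7}{10} here, and the constant factors (C = 7/10, x = -2/3) combine into one prefactor.
Step ratio: r(k) = -\frac{2}{3} * (k+\frac{12}{5}) (k+4) / [(k+\frac{2}{5}) (k+1)] - rational in k, leading ratio -\frac{2}{3}; with t_0 = \frac{7}{10}, classification follows.

This is \frac{7}{10} * 2F1(\frac{12}{5}, 4; \frac{2}{5}; -\frac{2}{3}) in reduced canonical form. Verdict: no listed reduction: x = -\frac{2}{3} and upper {\frac{12}{5}, 4} fail every I1-I6 pattern.


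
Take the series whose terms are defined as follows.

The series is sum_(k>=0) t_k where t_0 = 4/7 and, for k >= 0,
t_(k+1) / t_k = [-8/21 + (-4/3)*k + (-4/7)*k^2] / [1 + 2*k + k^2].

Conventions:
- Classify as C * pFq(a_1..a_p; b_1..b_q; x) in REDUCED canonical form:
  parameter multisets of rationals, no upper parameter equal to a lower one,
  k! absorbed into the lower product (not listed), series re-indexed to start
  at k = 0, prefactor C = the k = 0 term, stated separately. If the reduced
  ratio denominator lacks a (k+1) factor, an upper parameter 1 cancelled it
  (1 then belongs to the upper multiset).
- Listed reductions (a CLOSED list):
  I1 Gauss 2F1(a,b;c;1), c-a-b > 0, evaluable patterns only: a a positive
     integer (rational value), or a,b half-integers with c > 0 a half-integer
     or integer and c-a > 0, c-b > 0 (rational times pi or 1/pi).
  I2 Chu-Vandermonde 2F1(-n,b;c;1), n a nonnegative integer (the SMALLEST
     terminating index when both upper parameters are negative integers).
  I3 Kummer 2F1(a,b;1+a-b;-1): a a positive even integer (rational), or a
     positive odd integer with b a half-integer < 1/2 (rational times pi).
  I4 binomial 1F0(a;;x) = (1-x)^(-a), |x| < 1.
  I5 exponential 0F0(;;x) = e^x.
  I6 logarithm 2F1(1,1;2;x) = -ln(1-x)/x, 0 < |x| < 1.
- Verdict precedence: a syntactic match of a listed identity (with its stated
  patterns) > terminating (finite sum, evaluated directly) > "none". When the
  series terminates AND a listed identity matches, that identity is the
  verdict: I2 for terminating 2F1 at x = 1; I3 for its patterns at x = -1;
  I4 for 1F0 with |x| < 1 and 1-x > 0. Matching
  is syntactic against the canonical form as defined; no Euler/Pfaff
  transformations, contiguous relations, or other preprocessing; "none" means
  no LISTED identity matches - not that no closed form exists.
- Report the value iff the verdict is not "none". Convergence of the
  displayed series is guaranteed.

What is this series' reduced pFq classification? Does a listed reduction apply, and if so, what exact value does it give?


x = -4/7 here; the reduced form reads 2F1, upper {1/3, 2}, lower {1}, C = 4/7. Verdict: none - at argument -4/7 the multisets {1/3, 2} ; {1} match no listed identity.

The tell: t_0 being 4/7, roots of the ratio polynomials (C = 4/7, x = -4/7) are the negated parameters.
Step ratio: r(k) = (-4/7) * (k+1/3) (k+2) / [(k+1) (k+1)] - rational in k, leading ratio (-4/7); with t_0 = 4/7, classification follows.


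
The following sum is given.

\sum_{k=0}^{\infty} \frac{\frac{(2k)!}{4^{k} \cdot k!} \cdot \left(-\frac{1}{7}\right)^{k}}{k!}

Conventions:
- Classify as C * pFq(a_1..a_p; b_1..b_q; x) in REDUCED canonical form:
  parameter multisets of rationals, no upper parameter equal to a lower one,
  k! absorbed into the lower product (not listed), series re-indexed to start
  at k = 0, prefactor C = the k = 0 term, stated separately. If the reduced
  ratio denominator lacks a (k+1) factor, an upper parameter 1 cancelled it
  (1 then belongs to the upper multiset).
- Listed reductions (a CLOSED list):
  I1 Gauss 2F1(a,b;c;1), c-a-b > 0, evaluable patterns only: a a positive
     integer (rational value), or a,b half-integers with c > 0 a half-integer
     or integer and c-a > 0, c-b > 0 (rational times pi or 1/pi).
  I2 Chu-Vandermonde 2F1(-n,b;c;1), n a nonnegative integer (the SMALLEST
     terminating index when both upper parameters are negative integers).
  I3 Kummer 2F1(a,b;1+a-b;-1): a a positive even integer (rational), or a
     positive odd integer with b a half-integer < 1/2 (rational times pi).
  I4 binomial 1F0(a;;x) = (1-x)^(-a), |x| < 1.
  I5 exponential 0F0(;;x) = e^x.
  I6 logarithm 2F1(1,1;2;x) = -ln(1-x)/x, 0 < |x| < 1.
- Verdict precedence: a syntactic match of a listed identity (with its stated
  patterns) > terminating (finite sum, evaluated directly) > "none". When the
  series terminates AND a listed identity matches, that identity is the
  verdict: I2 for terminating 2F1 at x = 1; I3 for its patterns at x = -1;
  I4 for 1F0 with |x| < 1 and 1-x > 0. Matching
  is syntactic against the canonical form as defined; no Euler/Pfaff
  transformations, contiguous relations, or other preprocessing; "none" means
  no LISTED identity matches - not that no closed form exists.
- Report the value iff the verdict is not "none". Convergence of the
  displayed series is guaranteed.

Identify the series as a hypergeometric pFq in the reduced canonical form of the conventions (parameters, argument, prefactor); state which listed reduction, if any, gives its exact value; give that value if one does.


With C = 1: the canonical form is 1F0(\frac{1}{2}; -; -\frac{1}{7}). Verdict: the binomial series (I4) applies (the 1F0 binomial series: exponent -1/2, x = -\frac{1}{7}). Its exact value is \left(\frac{8}{7}\right)^{-\frac{1}{2}}.

The tell: with t_0 = 1, the (2k)!/(4^k k!) block (C = 1, x = -1/7) is the Pochhammer (1/2)_k.
Adjacent-term ratio: r(k) = -\frac{1}{7} * (k+\frac{1}{2}) / [(k+1)] - rational in k, leading ratio -\frac{1}{7}; with t_0 = 1, classification follows.


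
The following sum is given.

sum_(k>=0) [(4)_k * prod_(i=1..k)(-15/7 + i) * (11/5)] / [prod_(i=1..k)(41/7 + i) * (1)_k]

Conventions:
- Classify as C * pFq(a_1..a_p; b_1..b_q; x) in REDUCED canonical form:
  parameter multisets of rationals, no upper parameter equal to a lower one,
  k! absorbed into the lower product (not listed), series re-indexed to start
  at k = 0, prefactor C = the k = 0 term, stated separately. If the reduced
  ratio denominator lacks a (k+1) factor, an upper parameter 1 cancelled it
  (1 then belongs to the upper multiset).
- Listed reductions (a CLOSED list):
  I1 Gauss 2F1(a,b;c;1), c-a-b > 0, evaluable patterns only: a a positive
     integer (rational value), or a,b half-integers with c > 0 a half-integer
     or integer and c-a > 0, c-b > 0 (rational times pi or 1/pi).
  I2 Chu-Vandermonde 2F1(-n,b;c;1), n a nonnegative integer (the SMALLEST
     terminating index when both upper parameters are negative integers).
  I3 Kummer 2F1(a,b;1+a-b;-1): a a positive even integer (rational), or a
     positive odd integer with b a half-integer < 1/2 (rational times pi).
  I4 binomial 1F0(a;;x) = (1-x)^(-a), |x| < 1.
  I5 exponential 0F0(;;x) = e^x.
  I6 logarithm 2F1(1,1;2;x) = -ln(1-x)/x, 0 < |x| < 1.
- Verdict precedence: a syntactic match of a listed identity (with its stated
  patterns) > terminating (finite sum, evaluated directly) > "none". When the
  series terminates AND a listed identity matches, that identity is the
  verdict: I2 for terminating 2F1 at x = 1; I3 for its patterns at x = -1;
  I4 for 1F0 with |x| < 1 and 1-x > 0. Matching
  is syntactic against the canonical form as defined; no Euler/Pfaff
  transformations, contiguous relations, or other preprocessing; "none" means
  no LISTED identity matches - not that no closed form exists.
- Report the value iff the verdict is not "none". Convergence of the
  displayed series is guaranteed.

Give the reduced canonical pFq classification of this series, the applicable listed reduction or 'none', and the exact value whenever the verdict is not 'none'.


Key step: from the first term 11/5: the running product (prefactor 11/5) telescopes to a rising factorial.
Step ratio: r(k) = 1 * (k-8/7) (k+4) / [(k+48/7) (k+1)] - rational in k. x = 1; t_0 = 11/5; negate the roots.

Prefactor 11/5, argument 1: 2F1 with upper {-8/7, 4} over lower {48/7}. Verdict: the Gauss summation I1 matches (x = 1: the Gamma ratio telescopes since c-a-b = 4 > 0 and a = 4 in Z>0). Value: 69003/84035.


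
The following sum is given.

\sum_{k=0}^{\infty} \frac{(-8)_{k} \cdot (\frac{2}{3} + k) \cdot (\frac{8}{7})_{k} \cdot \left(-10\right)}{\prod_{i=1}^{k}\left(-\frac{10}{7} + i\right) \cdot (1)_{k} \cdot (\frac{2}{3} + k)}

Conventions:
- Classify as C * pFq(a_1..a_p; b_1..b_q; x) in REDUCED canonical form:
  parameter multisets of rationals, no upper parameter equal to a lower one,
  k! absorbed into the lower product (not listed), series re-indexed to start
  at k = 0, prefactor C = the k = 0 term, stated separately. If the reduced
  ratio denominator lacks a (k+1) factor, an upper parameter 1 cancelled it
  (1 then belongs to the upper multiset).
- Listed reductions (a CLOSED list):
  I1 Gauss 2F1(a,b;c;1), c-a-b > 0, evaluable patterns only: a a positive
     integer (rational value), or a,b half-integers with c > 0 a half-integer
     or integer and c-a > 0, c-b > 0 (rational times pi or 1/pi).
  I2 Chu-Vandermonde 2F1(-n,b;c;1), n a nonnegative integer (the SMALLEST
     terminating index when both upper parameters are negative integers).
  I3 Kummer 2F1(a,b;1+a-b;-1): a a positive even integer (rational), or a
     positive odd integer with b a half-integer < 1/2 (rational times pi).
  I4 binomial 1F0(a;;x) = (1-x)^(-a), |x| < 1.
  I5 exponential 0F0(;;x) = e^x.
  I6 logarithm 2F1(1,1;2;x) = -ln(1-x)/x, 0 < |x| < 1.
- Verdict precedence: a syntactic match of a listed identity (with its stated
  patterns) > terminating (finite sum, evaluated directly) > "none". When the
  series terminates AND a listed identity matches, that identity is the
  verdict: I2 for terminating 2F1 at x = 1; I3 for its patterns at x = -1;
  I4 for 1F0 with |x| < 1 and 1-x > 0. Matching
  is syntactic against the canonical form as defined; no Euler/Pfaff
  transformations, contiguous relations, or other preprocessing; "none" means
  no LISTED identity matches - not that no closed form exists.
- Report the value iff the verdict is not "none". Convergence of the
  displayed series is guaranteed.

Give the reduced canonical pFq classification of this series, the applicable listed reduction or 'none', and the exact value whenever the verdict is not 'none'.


The tell: t_0 = -10 here, and striking the common factor k + 2/3 reduces the term (prefactor -10).
Ratio: r(k) = 1 * (k-8) (k+\frac{8}{7}) / [(k-\frac{3}{7}) (k+1)] - rational in k. x = 1; t_0 = -10; negate the roots.

Canonical form: C = -10 times 2F1 with upper {-8, \frac{8}{7}}, lower {-\frac{3}{7}}, x = 1. Verdict: the Chu-Vandermonde identity I2 applies (terminating 2F1 at x = 1 with n = 8, b = 8/7, c = -\frac{3}{7}). Hence: \frac{10013}{5382}.


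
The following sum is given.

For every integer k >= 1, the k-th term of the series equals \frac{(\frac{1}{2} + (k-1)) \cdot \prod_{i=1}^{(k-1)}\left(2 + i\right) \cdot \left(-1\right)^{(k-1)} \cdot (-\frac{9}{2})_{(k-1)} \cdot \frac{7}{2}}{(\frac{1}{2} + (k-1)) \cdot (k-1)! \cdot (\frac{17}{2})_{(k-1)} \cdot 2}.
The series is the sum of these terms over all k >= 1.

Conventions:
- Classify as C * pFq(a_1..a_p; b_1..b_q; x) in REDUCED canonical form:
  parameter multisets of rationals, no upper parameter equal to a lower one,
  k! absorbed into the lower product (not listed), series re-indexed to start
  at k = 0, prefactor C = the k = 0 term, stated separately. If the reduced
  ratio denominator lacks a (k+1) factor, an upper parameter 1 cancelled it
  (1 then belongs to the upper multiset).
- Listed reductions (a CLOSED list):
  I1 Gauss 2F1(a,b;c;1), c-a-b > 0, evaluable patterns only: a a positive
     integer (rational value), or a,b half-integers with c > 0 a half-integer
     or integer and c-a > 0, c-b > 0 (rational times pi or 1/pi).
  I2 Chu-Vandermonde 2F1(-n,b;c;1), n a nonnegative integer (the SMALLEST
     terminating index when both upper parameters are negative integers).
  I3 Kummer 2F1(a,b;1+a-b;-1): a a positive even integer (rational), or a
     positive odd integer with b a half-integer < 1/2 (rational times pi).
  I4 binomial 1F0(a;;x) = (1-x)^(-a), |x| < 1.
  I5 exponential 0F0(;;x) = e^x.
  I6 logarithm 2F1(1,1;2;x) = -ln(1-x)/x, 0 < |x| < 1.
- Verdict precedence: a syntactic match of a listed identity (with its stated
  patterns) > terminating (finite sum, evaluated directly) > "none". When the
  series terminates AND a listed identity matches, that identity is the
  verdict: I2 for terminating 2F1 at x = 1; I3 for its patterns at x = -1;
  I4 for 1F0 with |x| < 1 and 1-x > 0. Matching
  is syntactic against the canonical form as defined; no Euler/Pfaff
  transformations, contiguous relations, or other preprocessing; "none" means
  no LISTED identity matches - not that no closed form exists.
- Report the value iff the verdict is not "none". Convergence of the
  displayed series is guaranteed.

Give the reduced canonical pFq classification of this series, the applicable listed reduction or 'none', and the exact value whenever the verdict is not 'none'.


The tell: x = -1 and striking the common factor k + 1/2 reduces the term (C = 7/4).
Consecutive-term ratio: r(k) = -1 * (k-\frac{9}{2}) (k+3) / [(k+\frac{17}{2}) (k+1)] - rational in k. x = -1; t_0 = \frac{7}{4}; negate the roots.

This is \frac{7}{4} * 2F1(-\frac{9}{2}, 3; \frac{17}{2}; -1) in reduced canonical form. Verdict: Kummer (I3) fires (x = -1; c = \frac{17}{2} equals 1+a-b for upper {-\frac{9}{2}, 3}: listed pattern). Exact value: \frac{315315}{131072} \cdot \pi.


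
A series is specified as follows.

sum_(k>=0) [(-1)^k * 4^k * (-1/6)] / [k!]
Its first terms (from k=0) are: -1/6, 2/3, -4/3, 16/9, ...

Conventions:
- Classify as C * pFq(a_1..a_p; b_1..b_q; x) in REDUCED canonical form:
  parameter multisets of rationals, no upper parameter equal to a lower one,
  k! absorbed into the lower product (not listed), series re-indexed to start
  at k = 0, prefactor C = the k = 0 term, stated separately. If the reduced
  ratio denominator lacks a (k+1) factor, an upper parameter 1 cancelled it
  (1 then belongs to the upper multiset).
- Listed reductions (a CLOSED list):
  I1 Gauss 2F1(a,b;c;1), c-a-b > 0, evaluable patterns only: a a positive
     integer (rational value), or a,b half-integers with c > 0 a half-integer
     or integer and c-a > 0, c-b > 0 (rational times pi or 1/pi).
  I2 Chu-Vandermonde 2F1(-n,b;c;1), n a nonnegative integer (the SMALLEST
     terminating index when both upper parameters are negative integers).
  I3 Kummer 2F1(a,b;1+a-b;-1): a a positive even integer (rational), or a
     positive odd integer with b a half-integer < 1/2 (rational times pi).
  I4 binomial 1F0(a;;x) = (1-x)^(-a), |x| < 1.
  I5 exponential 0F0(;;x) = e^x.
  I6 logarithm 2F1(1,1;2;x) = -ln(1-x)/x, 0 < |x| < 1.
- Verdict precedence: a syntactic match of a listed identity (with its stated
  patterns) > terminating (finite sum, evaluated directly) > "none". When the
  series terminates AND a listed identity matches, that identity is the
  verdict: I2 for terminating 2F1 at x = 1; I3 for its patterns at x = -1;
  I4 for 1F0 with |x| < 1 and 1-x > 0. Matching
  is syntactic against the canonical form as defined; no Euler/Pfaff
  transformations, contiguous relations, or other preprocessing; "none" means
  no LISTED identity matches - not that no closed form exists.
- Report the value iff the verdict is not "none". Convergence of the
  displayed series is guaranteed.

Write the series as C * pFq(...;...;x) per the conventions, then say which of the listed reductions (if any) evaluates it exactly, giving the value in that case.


The series (x = -4) is 0F0: upper {-}, lower {-}, prefactor -1/6. Verdict: this is the I5 exponential reduction (the 0F0 exponential series at x = -4). Hence: (-1/6) * e^(-4).

The tell: with t_0 = -1/6, the (-1)^k factor (C = -1/6, x = -4) folds into the argument's sign.
Consecutive-term ratio: r(k) = (-4) * 1 / [(k+1)] - rational; roots negated = parameters, x = (-4), C = -1/6.


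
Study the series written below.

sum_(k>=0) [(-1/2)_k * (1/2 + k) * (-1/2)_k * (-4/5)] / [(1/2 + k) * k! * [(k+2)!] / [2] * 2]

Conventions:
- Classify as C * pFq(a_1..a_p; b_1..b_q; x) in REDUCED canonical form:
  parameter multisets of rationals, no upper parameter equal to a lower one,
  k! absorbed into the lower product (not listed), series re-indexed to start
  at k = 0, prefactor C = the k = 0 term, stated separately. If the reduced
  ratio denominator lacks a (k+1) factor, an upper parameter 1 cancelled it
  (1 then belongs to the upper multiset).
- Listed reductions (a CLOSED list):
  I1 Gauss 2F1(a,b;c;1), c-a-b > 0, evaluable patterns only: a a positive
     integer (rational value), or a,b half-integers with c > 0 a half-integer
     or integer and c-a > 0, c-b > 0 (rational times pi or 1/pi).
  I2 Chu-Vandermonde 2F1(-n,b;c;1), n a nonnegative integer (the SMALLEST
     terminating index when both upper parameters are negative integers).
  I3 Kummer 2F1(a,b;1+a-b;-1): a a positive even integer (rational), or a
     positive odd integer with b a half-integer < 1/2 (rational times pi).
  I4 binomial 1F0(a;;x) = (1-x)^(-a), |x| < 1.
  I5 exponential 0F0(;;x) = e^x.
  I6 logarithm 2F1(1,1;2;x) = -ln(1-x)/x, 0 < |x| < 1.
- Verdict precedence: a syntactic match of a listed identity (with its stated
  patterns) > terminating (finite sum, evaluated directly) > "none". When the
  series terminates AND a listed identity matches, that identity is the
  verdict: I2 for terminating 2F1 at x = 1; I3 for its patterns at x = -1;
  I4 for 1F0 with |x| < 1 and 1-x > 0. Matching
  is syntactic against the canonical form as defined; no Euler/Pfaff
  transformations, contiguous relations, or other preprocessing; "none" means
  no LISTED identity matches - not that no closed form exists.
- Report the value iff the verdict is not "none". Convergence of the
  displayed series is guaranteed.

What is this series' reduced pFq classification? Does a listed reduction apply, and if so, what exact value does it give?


The series (x = 1) is 2F1: upper {-1/2, -1/2}, lower {3}, prefactor -2/5. Verdict (x = 1): Gauss (I1, half-integer pattern) applies (x = 1; upper {-1/2, -1/2} half-integers, c = 3 in the evaluable pattern). Its exact value is (-512/375) / pi.

Structural cue: t_0 being -2/5, the denominator's factorial ratio (C = -2/5) is a lower Pochhammer.
Step ratio: r(k) = 1 * (k-1/2) (k-1/2) / [(k+3) (k+1)] - poly over poly, x = 1 from leading terms; C = -2/5 at k = 0.


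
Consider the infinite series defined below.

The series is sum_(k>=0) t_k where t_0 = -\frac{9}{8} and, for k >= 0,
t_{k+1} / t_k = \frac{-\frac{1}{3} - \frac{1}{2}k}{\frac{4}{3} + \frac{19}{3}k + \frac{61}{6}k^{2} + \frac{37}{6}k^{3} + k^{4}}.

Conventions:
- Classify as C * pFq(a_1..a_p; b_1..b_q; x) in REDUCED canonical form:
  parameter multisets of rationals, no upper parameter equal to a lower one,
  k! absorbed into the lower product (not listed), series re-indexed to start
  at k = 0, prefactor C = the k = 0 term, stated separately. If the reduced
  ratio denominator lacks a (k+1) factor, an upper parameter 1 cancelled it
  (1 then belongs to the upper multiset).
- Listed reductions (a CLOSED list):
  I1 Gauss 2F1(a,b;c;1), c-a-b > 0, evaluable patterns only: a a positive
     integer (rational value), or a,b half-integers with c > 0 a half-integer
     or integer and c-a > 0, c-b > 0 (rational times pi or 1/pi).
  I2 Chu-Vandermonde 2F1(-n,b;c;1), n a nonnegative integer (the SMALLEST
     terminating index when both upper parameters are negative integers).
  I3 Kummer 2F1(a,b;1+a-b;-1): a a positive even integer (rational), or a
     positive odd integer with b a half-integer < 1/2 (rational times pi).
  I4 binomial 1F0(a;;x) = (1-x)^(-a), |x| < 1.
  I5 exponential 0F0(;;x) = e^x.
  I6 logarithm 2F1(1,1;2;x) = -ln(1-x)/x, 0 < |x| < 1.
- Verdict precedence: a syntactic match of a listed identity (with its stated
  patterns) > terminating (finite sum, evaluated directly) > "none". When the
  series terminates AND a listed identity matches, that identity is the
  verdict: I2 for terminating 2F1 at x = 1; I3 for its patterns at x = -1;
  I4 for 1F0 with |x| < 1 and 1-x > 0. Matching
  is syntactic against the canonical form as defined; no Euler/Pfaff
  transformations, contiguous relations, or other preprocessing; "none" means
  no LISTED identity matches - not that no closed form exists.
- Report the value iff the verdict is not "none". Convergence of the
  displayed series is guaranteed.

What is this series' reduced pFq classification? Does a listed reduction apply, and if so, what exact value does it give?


Canonical form: C = -\frac{9}{8} times 0F2 with upper {-}, lower {\frac{1}{2}, 4}, x = -\frac{1}{2}. Verdict: no listed reduction: x = -\frac{1}{2} and upper {-} fail every I1-I6 pattern.

First insight: x = -\frac{1}{2} and cancel k + 2/3 from the displayed ratio first; then C = -9/8.
Term ratio: r(k) = -\frac{1}{2} * 1 / [(k+\frac{1}{2}) (k+4) (k+1)] - rational in k, leading ratio -\frac{1}{2}; with t_0 = -\frac{9}{8}, classification follows.


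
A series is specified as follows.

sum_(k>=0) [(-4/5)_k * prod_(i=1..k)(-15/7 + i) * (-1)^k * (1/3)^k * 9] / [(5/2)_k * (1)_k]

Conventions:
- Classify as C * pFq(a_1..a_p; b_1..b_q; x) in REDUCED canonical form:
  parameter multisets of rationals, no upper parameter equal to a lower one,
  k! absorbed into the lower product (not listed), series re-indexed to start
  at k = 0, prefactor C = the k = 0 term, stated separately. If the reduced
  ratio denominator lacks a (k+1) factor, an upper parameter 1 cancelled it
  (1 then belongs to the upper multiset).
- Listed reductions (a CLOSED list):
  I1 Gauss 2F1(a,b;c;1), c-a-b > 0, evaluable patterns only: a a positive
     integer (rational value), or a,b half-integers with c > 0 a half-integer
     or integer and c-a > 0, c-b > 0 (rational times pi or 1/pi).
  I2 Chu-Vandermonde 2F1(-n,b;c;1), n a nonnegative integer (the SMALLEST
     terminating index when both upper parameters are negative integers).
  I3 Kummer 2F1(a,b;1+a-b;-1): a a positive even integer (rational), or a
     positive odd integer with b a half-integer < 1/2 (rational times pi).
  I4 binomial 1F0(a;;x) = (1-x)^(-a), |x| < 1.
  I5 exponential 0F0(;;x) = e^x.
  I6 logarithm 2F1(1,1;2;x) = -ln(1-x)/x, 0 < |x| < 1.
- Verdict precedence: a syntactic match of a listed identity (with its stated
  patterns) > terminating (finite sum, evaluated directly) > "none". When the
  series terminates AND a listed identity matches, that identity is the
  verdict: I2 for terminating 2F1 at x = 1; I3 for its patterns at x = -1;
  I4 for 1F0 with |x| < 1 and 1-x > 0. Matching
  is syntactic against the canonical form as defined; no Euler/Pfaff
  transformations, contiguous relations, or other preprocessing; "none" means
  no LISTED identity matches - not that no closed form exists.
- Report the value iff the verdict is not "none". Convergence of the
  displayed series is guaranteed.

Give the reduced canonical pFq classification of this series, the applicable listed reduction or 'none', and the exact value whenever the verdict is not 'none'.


x = -1/3 here; the reduced form reads 2F1, upper {-8/7, -4/5}, lower {5/2}, C = 9. Verdict: no listed reduction: x = -1/3 and upper {-8/7, -4/5} fail every I1-I6 pattern.

Structural cue: t_0 = 9 here, and (1)_k (prefactor 9) is k! itself.
Ratio: r(k) = (-1/3) * (k-8/7) (k-4/5) / [(k+5/2) (k+1)] - rational in k. x = (-1/3); t_0 = 9; negate the roots.


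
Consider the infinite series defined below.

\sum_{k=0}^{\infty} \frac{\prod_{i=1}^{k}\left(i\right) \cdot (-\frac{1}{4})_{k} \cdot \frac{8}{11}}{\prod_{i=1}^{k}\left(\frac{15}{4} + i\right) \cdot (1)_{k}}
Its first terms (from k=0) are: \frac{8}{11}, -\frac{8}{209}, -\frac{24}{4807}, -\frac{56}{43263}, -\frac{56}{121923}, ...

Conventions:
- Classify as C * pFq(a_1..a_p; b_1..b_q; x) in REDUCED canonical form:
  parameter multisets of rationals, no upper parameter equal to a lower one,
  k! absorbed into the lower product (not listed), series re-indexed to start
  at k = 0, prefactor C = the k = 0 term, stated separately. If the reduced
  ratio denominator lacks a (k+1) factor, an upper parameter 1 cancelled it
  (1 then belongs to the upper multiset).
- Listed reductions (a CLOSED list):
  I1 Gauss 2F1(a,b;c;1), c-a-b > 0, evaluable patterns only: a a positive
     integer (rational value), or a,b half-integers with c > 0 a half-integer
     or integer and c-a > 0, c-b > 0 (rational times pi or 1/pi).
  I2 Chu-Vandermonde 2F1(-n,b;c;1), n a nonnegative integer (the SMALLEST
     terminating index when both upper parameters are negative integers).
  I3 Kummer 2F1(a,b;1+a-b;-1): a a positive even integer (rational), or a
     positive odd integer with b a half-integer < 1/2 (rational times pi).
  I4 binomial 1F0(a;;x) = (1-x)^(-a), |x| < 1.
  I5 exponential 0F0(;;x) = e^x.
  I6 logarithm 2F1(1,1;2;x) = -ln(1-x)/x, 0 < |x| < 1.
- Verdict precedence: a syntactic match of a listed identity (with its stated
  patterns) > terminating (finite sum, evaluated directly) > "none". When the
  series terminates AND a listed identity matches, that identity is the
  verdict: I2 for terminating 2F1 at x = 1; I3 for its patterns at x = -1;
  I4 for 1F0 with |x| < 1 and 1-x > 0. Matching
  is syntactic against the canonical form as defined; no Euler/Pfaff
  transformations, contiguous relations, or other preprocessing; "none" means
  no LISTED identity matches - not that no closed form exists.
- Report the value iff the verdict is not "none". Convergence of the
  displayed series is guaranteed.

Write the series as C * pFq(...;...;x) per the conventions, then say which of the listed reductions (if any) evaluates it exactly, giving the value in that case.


Prefactor \frac{8}{11}, argument 1: 2F1 with upper {-\frac{1}{4}, 1} over lower {\frac{19}{4}}. Verdict: Gauss's theorem (I1) matches (x = 1: the Gamma ratio telescopes since c-a-b = 4 > 0 and a = 1 in Z>0). Sum: \frac{15}{22}.

First insight: from the first term \frac{8}{11}: the running product (prefactor 8/11) telescopes to a rising factorial.
Step ratio: r(k) = 1 * (k-\frac{1}{4}) (k+1) / [(k+\frac{19}{4}) (k+1)] - poly over poly, x = 1 from leading terms; C = \frac{8}{11} at k = 0.


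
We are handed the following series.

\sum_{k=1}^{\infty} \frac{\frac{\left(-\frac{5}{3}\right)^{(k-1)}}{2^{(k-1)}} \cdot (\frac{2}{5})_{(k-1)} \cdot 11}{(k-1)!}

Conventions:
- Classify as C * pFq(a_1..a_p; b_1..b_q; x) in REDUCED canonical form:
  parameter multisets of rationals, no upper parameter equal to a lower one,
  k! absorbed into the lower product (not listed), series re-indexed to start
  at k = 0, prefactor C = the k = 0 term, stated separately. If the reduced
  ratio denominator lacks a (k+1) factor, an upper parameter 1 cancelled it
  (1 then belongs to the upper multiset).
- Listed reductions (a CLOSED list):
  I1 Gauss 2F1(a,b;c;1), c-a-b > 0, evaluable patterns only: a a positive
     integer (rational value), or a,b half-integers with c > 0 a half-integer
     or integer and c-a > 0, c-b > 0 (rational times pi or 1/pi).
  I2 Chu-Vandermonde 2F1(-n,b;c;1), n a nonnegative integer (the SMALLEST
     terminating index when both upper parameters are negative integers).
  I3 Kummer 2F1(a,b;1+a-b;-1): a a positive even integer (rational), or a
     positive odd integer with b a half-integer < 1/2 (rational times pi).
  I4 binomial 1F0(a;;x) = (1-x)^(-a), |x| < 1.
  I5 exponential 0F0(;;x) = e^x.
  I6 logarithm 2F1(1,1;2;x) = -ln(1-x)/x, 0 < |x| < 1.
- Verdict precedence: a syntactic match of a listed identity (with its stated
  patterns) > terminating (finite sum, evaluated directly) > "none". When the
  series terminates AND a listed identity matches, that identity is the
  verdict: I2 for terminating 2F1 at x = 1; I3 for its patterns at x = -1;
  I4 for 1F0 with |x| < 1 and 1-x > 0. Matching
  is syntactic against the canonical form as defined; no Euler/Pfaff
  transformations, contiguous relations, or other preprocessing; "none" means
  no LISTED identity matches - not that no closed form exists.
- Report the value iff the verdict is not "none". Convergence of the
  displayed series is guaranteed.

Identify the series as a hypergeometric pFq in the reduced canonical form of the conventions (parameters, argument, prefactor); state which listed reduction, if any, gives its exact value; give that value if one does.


This is 11 * 1F0(\frac{2}{5}; -; -\frac{5}{6}) in reduced canonical form. Verdict: binomial (I4) applies (the 1F0 binomial series: exponent -2/5, x = -\frac{5}{6}). Value: 11 \cdot \left(\frac{11}{6}\right)^{-\frac{2}{5}}.

Key step: t_0 being 11, the two k-th powers (C = 11, x = -5/6) combine into one argument.
Adjacent-term ratio: r(k) = -\frac{5}{6} * (k+\frac{2}{5}) / [(k+1)] - rational in k, leading ratio -\frac{5}{6}; with t_0 = 11, classification follows.


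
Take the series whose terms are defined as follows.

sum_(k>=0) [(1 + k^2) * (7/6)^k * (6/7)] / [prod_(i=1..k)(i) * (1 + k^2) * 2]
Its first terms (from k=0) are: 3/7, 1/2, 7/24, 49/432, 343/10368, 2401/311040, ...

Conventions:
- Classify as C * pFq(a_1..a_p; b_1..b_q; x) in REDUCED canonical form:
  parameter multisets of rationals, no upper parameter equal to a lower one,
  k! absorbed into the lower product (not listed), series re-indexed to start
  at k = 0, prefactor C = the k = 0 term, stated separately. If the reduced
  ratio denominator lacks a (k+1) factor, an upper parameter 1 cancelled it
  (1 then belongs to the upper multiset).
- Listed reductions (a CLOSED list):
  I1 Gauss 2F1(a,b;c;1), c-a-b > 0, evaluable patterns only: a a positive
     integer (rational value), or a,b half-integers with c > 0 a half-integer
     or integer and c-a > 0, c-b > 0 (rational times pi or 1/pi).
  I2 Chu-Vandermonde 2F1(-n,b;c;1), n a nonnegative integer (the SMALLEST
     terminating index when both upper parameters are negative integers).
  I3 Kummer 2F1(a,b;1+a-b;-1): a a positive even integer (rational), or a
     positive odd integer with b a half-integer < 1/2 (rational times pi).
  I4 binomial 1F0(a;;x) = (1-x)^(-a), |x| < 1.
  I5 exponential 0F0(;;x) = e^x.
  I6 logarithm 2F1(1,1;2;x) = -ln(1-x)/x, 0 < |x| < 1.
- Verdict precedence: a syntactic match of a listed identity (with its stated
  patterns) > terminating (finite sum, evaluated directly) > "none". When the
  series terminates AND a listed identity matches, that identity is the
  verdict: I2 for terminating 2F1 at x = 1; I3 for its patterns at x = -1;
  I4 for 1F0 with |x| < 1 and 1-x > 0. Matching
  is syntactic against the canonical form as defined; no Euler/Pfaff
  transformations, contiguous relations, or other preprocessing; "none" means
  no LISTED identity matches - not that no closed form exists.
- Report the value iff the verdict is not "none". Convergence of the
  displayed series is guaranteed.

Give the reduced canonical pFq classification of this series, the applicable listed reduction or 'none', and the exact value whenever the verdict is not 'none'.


Canonical form: C = 3/7 times 0F0 with upper {-}, lower {-}, x = 7/6. Verdict: the exponential series (I5) fires (the 0F0 exponential series at x = 7/6). Exact value: (3/7) * e^(7/6).

Key observation: t_0 being 3/7, k^2 + 1 divides numerator and denominator alike; C = 3/7, x = 7/6 after cancelling.
Consecutive-term ratio: r(k) = (7/6) * 1 / [(k+1)] - rational in k, leading ratio (7/6); with t_0 = 3/7, classification follows.


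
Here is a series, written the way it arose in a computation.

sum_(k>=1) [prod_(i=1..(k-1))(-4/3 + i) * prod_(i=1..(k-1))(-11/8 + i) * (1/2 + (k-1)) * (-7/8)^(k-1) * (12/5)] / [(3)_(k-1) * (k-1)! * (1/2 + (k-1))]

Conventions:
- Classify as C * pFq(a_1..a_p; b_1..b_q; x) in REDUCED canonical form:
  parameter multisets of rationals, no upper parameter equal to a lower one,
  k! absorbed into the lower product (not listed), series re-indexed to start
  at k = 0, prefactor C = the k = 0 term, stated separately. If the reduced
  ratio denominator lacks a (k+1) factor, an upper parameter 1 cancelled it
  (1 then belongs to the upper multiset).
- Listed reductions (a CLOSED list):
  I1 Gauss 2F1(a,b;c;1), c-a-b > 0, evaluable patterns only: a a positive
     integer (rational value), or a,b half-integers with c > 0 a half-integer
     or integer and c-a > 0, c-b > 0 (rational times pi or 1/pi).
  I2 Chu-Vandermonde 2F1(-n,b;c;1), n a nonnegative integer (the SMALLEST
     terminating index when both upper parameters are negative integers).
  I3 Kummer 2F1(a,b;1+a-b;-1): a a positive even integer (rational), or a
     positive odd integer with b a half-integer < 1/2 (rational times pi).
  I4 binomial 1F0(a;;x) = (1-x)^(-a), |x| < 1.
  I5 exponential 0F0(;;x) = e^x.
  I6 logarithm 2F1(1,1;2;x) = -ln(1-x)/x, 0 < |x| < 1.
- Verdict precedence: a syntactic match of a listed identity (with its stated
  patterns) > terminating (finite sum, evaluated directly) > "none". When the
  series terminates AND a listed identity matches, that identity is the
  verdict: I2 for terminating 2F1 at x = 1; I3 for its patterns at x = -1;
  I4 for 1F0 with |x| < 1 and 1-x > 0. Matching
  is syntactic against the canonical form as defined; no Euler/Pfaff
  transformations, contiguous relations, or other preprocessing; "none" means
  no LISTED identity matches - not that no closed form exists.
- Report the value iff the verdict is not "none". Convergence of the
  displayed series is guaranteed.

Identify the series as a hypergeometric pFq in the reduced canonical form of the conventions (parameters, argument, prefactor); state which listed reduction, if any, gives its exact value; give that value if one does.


This is 12/5 * 2F1(-3/8, -1/3; 3; -7/8) in reduced canonical form. Verdict: none. No listed pattern accepts 2F1(-3/8, -1/3; 3; -7/8).

Key step: t_0 being 12/5, the running product (prefactor 12/5) telescopes to a rising factorial.
Ratio: r(k) = (-7/8) * (k-3/8) (k-1/3) / [(k+3) (k+1)] ; factor over Q: parameters, x = (-7/8), and C = 12/5.


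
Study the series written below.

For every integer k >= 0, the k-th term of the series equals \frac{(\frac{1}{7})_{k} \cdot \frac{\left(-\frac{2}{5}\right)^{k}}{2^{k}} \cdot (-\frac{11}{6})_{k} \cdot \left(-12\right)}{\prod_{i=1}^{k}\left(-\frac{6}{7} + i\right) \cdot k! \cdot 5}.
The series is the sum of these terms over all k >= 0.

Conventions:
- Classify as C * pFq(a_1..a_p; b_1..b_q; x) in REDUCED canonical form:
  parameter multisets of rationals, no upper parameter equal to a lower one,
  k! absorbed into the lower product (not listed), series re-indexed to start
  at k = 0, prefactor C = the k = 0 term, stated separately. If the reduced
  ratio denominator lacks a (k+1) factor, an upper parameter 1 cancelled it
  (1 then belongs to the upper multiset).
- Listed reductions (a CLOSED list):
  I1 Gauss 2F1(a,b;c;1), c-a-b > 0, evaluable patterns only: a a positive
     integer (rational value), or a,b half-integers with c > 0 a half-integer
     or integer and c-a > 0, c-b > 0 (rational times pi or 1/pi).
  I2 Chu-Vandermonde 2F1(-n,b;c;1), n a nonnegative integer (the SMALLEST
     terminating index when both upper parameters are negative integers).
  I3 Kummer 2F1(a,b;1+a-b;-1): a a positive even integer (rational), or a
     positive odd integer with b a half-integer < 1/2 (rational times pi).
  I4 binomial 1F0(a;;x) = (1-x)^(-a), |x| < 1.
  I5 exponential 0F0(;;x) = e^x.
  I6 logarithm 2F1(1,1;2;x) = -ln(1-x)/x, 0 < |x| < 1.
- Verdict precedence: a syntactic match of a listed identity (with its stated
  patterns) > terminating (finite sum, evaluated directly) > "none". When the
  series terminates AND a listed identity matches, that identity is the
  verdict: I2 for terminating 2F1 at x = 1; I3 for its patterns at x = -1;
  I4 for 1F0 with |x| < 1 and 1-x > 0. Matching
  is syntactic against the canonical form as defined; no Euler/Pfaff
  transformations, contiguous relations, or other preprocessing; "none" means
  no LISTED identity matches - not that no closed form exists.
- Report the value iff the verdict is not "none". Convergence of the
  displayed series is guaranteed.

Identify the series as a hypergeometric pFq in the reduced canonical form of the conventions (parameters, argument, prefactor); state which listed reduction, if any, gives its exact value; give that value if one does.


The tell: t_0 being -\frac{12}{5}, the two k-th powers (prefactor -12/5) combine into one argument.
Adjacent-term ratio: r(k) = -\frac{1}{5} * (k-\frac{11}{6}) / [(k+1)] - rational; roots negated = parameters, x = -\frac{1}{5}, C = -\frac{12}{5}.

Classification (C = -\frac{12}{5}): 1F0 with upper {-\frac{11}{6}}, lower {-}, argument x = -\frac{1}{5}. Verdict at x = -\frac{1}{5}: binomial (I4) matches (the 1F0 binomial series: exponent 11/6, x = -\frac{1}{5}). Value: \left(-\frac{12}{5}\right) \cdot \left(\frac{6}{5}\right)^{\frac{11}{6}}.
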